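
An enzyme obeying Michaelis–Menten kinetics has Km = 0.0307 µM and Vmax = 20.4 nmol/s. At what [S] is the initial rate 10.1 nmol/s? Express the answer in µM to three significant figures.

0.0301 µM

Rearranging v = Vmax[S]/(Km+[S]) gives [S] = Km·v/(Vmax − v).
[S] = 0.0307 × 10.1 / (20.4 − 10.1) = 0.3101/10.30 = 0.0301 µM.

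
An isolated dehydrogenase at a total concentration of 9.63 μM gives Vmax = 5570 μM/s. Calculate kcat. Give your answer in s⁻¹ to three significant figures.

578 s⁻¹

kcat = Vmax/[E]total = 5570 μM/s / 9.63 μM = 578 s⁻¹.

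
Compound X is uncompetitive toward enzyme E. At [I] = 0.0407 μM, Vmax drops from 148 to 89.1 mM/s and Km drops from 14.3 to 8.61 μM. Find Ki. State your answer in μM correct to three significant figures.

Uncompetitive: Vmax,app = Vmax/α (and Km,app = Km/α) with α = 1 + [I]/Ki.
α = Vmax/Vmax,app = 148/89.1 = 1.661.
Ki = [I]/(α − 1) = 0.0407/0.6611 = 0.0616 μM.

0.0616 μM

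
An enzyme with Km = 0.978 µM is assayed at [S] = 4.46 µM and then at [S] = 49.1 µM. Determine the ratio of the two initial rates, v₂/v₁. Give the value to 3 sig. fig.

Since Vmax cancels, v₂/v₁ = [S]₂(Km+[S]₁) / [S]₁(Km+[S]₂).
= 49.1×(0.978+4.46) / (4.46×(0.978+49.1)) = 267.0/223.3 = 1.20.

1.20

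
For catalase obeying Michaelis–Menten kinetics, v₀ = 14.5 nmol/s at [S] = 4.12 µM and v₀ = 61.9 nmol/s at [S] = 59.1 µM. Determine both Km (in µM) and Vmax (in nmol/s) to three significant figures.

In reciprocal form, 1/v = (Km/Vmax)·(1/[S]) + 1/Vmax. The two points give (1/[S], 1/v) = (0.2427, 0.06897) and (0.01692, 0.01616).
Slope = (0.06897 − 0.01616)/(0.2427 − 0.01692) = 0.2339; intercept = 0.06897 − 0.2339×0.2427 = 0.01220.
Vmax = 1/intercept = 82.0 nmol/s; Km = slope × Vmax = 0.2339 × 82.0 = 19.2 µM.

Km = 19.2 µM; Vmax = 82.0 nmol/s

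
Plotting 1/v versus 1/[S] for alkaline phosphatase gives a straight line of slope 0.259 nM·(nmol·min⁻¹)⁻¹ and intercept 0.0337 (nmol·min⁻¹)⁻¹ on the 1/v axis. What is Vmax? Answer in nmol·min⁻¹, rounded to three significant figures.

29.7 nmol·min⁻¹

The y-intercept of a Lineweaver–Burk plot equals 1/Vmax, so Vmax = 1/0.0337 = 29.7 nmol·min⁻¹.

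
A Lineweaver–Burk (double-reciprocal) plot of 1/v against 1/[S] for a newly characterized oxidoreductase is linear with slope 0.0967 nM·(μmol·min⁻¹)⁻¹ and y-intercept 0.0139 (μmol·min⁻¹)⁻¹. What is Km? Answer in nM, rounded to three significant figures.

6.96 nM

y-intercept = 1/Vmax ⇒ Vmax = 71.9 μmol·min⁻¹; slope = Km/Vmax ⇒ Km = slope × Vmax.
Km = 0.0967 × 71.9 = 6.96 nM.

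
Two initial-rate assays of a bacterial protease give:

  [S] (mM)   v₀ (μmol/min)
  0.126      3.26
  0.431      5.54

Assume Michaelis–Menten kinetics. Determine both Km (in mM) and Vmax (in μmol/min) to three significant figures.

Km = 0.175 mM; Vmax = 7.79 μmol/min

From v = Vmax[S]/(Km+[S]), each point gives Vmax = v(Km+[S])/[S].
Equating: 3.26(Km+0.126)/0.126 = 5.54(Km+0.431)/0.431.
25.87·Km + 3.26 = 12.85·Km + 5.54, so (25.87 − 12.85)·Km = 5.54 − 3.26.
Km = 2.280/13.02 = 0.175 mM; then Vmax = 3.26(0.175+0.126)/0.126 = 7.79 μmol/min.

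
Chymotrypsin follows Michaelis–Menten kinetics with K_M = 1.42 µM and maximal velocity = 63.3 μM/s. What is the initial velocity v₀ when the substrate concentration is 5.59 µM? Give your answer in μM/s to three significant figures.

[S]/(Km+[S]) = 5.59/7.010 = 0.7974, the fractional saturation.
v = 0.7974 × Vmax = 0.7974 × 63.3 = 50.5 μM/s.

50.5 μM/s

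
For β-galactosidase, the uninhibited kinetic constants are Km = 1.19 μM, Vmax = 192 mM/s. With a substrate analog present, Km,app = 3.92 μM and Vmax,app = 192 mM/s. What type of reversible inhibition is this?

competitive

Km increases (1.19 → 3.92 μM) while Vmax is unchanged — the hallmark of competitive inhibition.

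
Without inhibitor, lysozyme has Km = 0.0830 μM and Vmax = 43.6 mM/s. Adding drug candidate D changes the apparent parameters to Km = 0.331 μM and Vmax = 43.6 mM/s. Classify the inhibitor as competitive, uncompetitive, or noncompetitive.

Km increases (0.0830 → 0.331 μM) while Vmax is unchanged — the hallmark of competitive inhibition.

competitive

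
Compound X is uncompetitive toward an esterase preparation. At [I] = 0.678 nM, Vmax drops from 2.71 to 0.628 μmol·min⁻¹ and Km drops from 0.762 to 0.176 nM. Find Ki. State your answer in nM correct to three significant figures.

Uncompetitive: Vmax,app = Vmax/α (and Km,app = Km/α) with α = 1 + [I]/Ki.
α = Vmax/Vmax,app = 2.71/0.628 = 4.315.
Since α = 1 + [I]/Ki, [I]/Ki = 4.315 − 1 = 3.315 and Ki = 0.678/3.315 = 0.205 nM.

0.205 nM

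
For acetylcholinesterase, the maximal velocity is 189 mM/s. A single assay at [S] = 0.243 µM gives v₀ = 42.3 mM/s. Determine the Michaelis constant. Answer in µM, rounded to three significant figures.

0.843 µM

From v = Vmax[S]/(Km+[S]), Km = [S](Vmax − v)/v.
Km = 0.243 × (189 − 42.3) / 42.3 = 35.65/42.3 = 0.843 µM.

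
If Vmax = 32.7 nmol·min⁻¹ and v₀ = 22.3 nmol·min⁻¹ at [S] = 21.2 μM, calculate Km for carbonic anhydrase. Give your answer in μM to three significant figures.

9.89 μM

v/Vmax = 22.3/32.7 = 0.6820 = [S]/(Km+[S]).
So Km + [S] = [S]/0.6820 = 31.09 μM, giving Km = 31.09 − 21.2 = 9.89 μM.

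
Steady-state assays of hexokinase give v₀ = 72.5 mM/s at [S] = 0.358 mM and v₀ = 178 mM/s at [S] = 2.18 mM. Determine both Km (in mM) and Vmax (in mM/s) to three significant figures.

In reciprocal form, 1/v = (Km/Vmax)·(1/[S]) + 1/Vmax. The two points give (1/[S], 1/v) = (2.793, 0.01379) and (0.4587, 0.005618).
Slope = (0.01379 − 0.005618)/(2.793 − 0.4587) = 0.003502; intercept = 0.01379 − 0.003502×2.793 = 0.004012.
Vmax = 1/intercept = 249 mM/s; Km = slope × Vmax = 0.003502 × 249 = 0.873 mM.

Km = 0.873 mM; Vmax = 249 mM/s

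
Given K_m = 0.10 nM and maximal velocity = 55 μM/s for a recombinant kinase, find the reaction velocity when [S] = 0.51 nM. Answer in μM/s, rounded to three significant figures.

46.0 μM/s

[S]/(Km+[S]) = 0.51/0.6100 = 0.8361, the fractional saturation.
v = 0.8361 × Vmax = 0.8361 × 55 = 46.0 μM/s.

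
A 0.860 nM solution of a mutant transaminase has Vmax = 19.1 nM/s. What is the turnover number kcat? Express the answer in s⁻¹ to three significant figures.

22.2 s⁻¹

kcat = Vmax/[E]total = 19.1 nM/s / 0.860 nM = 22.2 s⁻¹.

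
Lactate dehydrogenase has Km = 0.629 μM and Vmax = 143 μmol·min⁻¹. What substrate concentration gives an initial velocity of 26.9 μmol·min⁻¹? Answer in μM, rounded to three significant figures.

The required fractional saturation is v/Vmax = 26.9/143 = 0.1881.
Then [S]/(Km+[S]) = 0.1881 ⇒ [S] = 0.629 × 0.1881/(1 − 0.1881) = 0.146 μM.

0.146 μM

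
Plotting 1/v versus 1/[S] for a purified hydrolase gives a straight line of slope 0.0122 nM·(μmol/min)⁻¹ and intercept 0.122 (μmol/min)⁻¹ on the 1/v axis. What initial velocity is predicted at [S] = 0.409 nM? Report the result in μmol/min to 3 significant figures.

6.59 μmol/min

The y-intercept is 1/Vmax, so Vmax = 1/0.122 = 8.20 μmol/min.
The slope is Km/Vmax, so Km = 0.0122 × 8.20 = 0.100 nM.
Then v = 8.20 × 0.409/(0.100 + 0.409) = 6.59 μmol/min.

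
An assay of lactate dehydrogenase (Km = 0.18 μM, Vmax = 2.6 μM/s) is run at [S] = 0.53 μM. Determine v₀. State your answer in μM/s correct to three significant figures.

1.94 μM/s

[S]/(Km+[S]) = 0.53/0.7100 = 0.7465, the fractional saturation.
v = 0.7465 × Vmax = 0.7465 × 2.6 = 1.94 μM/s.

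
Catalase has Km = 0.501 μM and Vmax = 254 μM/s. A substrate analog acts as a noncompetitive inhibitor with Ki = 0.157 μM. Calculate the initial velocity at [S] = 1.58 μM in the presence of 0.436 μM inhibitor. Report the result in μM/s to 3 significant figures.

With α = 1 + [I]/Ki = 1 + 0.436/0.157 = 3.777, the noncompetitive rate law is v = (Vmax/α)·[S] / (Km + [S]).
v = (254/3.777)×1.58 / (0.501 + 1.58) = 106.3/2.081 = 51.1 μM/s.

51.1 μM/s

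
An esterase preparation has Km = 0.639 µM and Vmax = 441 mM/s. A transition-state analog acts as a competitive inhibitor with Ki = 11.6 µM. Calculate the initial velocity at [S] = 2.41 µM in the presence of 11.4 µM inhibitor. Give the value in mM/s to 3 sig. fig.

α = 1 + [I]/Ki = 1 + 11.4/11.6 = 1.983.
For a competitive inhibitor, Vmax is unchanged and the apparent Km becomes α·Km: Km,app = 1.27 µM, Vmax,app = 441 mM/s.
v = Vmax,app·[S]/(Km,app + [S]) = 441 × 2.41/(1.27 + 2.41) = 289 mM/s.

289 mM/s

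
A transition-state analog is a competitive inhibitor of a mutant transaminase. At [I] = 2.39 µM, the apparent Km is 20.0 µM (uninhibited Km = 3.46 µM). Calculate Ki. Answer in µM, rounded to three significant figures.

Competitive: Km,app = α·Km with α = 1 + [I]/Ki.
α = Km,app/Km = 20.0/3.46 = 5.780.
Since α = 1 + [I]/Ki, [I]/Ki = 5.780 − 1 = 4.780 and Ki = 2.39/4.780 = 0.500 µM.

0.500 µM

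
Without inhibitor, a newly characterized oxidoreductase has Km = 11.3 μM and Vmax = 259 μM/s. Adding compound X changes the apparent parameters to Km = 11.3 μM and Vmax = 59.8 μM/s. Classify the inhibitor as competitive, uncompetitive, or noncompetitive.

noncompetitive

Vmax decreases (259 → 59.8 μM/s) while Km is unchanged — pure noncompetitive inhibition.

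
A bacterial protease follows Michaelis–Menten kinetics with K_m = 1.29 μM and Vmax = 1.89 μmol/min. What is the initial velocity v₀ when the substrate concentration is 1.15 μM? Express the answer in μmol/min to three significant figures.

0.891 μmol/min

[S]/(Km+[S]) = 1.15/2.440 = 0.4713, the fractional saturation.
v = 0.4713 × Vmax = 0.4713 × 1.89 = 0.891 μmol/min.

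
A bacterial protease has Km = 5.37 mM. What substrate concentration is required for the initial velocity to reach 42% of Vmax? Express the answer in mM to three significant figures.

v/Vmax = [S]/(Km+[S]) = 0.42, so [S] = Km·0.42/(1 − 0.42) = 5.37 × 0.7241.
[S] = 3.89 mM.

3.89 mM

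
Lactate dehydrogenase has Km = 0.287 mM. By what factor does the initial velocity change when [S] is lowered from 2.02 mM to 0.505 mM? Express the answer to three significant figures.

0.728

The fractional saturations are [S]/(Km+[S]) = 2.02/2.307 = 0.8756 and 0.505/0.7920 = 0.6376.
v₂/v₁ is just their ratio: 0.6376/0.8756 = 0.728.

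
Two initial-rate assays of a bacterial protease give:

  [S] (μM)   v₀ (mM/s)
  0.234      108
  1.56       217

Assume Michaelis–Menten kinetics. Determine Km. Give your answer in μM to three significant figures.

In reciprocal form, 1/v = (Km/Vmax)·(1/[S]) + 1/Vmax. The two points give (1/[S], 1/v) = (4.274, 0.009259) and (0.6410, 0.004608).
Slope = (0.009259 − 0.004608)/(4.274 − 0.6410) = 0.001280; intercept = 0.009259 − 0.001280×4.274 = 0.003788.
Vmax = 1/intercept = 264 mM/s; Km = slope × Vmax = 0.001280 × 264 = 0.338 μM.

0.338 μM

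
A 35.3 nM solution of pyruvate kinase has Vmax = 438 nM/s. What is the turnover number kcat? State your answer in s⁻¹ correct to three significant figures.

12.4 s⁻¹

kcat = Vmax/[E]total = 438 nM/s / 35.3 nM = 12.4 s⁻¹.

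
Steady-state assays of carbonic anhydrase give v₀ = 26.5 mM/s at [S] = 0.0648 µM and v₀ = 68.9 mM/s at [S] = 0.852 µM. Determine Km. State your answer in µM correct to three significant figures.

In reciprocal form, 1/v = (Km/Vmax)·(1/[S]) + 1/Vmax. The two points give (1/[S], 1/v) = (15.43, 0.03774) and (1.174, 0.01451).
Slope = (0.03774 − 0.01451)/(15.43 − 1.174) = 0.001629; intercept = 0.03774 − 0.001629×15.43 = 0.01260.
Vmax = 1/intercept = 79.4 mM/s; Km = slope × Vmax = 0.001629 × 79.4 = 0.129 µM.

0.129 µM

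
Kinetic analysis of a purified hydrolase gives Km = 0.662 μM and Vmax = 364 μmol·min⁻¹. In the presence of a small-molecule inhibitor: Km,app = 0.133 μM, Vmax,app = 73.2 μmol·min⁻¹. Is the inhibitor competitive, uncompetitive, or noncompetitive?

Both Km and Vmax decrease by the same factor (~4.97-fold) — characteristic of uncompetitive inhibition.

uncompetitive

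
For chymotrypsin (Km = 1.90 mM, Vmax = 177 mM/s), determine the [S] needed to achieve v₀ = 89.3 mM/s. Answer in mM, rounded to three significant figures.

1.93 mM

The required fractional saturation is v/Vmax = 89.3/177 = 0.5045.
Then [S]/(Km+[S]) = 0.5045 ⇒ [S] = 1.90 × 0.5045/(1 − 0.5045) = 1.93 mM.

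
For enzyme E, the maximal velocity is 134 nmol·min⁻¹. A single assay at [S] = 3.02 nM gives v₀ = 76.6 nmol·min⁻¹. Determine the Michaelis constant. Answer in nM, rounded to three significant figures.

2.26 nM

From v = Vmax[S]/(Km+[S]), Km = [S](Vmax − v)/v.
Km = 3.02 × (134 − 76.6) / 76.6 = 173.3/76.6 = 2.26 nM.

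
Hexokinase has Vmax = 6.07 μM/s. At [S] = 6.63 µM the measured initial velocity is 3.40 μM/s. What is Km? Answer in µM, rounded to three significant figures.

v/Vmax = 3.40/6.07 = 0.5601 = [S]/(Km+[S]).
So Km + [S] = [S]/0.5601 = 11.84 µM, giving Km = 11.84 − 6.63 = 5.21 µM.

5.21 µM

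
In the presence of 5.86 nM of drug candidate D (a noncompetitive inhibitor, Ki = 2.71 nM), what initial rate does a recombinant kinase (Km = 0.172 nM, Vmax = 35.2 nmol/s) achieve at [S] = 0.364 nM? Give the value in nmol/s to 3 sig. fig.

With α = 1 + [I]/Ki = 1 + 5.86/2.71 = 3.162, the noncompetitive rate law is v = (Vmax/α)·[S] / (Km + [S]).
v = (35.2/3.162)×0.364 / (0.172 + 0.364) = 4.052/0.5360 = 7.56 nmol/s.

7.56 nmol/s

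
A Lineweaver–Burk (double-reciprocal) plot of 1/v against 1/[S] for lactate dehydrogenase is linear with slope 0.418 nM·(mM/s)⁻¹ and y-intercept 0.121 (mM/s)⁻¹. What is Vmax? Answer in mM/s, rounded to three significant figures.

8.26 mM/s

The y-intercept of a Lineweaver–Burk plot equals 1/Vmax, so Vmax = 1/0.121 = 8.26 mM/s.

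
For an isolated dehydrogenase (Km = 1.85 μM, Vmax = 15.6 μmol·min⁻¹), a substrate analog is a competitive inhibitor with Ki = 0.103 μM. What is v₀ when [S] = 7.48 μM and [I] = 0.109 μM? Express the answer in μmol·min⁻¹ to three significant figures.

10.3 μmol·min⁻¹

With α = 1 + [I]/Ki = 1 + 0.109/0.103 = 2.058, the competitive rate law is v = Vmax[S] / (αKm + [S]).
v = 15.6×7.48 / (2.058×1.85 + 7.48) = 116.7/11.29 = 10.3 μmol·min⁻¹.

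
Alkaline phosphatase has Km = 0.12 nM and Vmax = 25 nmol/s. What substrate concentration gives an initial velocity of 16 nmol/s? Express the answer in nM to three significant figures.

Rearranging v = Vmax[S]/(Km+[S]) gives [S] = Km·v/(Vmax − v).
[S] = 0.12 × 16 / (25 − 16) = 1.920/9.000 = 0.213 nM.

0.213 nM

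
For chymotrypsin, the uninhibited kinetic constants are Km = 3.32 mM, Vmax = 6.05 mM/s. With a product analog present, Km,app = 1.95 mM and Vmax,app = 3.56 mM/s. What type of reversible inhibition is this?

Both Km and Vmax decrease by the same factor (~1.70-fold) — characteristic of uncompetitive inhibition.

uncompetitive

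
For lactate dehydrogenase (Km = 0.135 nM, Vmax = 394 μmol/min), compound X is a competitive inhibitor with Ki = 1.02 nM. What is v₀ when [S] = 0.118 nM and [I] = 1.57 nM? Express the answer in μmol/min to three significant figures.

α = 1 + [I]/Ki = 1 + 1.57/1.02 = 2.539.
For a competitive inhibitor, Vmax is unchanged and the apparent Km becomes α·Km: Km,app = 0.343 nM, Vmax,app = 394 μmol/min.
v = Vmax,app·[S]/(Km,app + [S]) = 394 × 0.118/(0.343 + 0.118) = 101 μmol/min.

101 μmol/min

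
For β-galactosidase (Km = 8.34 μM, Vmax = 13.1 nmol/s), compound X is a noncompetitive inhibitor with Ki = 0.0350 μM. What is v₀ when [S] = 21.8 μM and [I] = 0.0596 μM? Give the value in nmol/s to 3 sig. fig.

3.51 nmol/s

With α = 1 + [I]/Ki = 1 + 0.0596/0.0350 = 2.703, the noncompetitive rate law is v = (Vmax/α)·[S] / (Km + [S]).
v = (13.1/2.703)×21.8 / (8.34 + 21.8) = 105.7/30.14 = 3.51 nmol/s.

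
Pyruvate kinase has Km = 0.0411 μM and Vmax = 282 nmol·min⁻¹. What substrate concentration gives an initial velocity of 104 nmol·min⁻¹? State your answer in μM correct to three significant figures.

Rearranging v = Vmax[S]/(Km+[S]) gives [S] = Km·v/(Vmax − v).
[S] = 0.0411 × 104 / (282 − 104) = 4.274/178.0 = 0.0240 μM.

0.0240 μM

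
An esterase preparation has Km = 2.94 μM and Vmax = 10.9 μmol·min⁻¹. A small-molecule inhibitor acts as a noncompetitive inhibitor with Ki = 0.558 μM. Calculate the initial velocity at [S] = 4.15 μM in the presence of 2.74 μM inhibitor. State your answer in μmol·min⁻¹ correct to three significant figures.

α = 1 + [I]/Ki = 1 + 2.74/0.558 = 5.910.
For a noncompetitive inhibitor, Vmax is reduced to Vmax/α while Km is unchanged: Km,app = 2.94 μM, Vmax,app = 1.84 μmol·min⁻¹.
v = Vmax,app·[S]/(Km,app + [S]) = 1.84 × 4.15/(2.94 + 4.15) = 1.08 μmol·min⁻¹.

1.08 μmol·min⁻¹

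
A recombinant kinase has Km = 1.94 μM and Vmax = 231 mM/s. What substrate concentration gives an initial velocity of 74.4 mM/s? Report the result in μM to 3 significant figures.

The required fractional saturation is v/Vmax = 74.4/231 = 0.3221.
Then [S]/(Km+[S]) = 0.3221 ⇒ [S] = 1.94 × 0.3221/(1 − 0.3221) = 0.922 μM.

0.922 μM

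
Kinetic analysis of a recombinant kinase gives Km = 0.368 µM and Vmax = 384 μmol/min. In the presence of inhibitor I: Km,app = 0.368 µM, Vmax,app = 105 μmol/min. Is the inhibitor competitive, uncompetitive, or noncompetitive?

noncompetitive

Vmax decreases (384 → 105 μmol/min) while Km is unchanged — pure noncompetitive inhibition.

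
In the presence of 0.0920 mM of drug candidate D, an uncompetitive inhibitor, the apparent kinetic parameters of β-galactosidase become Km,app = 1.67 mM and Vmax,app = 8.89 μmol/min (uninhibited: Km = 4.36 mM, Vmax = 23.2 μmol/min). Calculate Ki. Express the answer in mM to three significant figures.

0.0572 mM

Uncompetitive: Vmax,app = Vmax/α (and Km,app = Km/α) with α = 1 + [I]/Ki.
α = Vmax/Vmax,app = 23.2/8.89 = 2.610.
Ki = [I]/(α − 1) = 0.0920/1.610 = 0.0572 mM.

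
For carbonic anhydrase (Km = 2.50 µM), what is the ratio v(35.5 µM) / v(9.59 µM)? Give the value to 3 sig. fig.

1.18

Since Vmax cancels, v₂/v₁ = [S]₂(Km+[S]₁) / [S]₁(Km+[S]₂).
= 35.5×(2.50+9.59) / (9.59×(2.50+35.5)) = 429.2/364.4 = 1.18.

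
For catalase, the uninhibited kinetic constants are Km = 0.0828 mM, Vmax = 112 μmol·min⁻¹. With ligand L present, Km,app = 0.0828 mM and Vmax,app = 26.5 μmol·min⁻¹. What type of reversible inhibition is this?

noncompetitive

Vmax decreases (112 → 26.5 μmol·min⁻¹) while Km is unchanged — pure noncompetitive inhibition.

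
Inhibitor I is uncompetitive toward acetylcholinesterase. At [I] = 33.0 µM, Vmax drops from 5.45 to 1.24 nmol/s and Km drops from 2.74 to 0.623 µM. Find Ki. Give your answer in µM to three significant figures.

Uncompetitive: Vmax,app = Vmax/α (and Km,app = Km/α) with α = 1 + [I]/Ki.
α = Vmax/Vmax,app = 5.45/1.24 = 4.395.
Since α = 1 + [I]/Ki, [I]/Ki = 4.395 − 1 = 3.395 and Ki = 33.0/3.395 = 9.72 µM.

9.72 µM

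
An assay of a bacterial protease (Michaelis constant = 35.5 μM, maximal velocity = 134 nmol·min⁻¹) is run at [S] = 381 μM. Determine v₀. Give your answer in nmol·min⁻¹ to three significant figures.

123 nmol·min⁻¹

v = Vmax·[S]/(Km + [S]) = 134 × 381 / (35.5 + 381)
  = 51050 / 416.5 = 123 nmol·min⁻¹.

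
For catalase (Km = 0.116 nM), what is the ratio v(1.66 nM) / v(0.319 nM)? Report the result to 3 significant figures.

The fractional saturations are [S]/(Km+[S]) = 0.319/0.4350 = 0.7333 and 1.66/1.776 = 0.9347.
v₂/v₁ is just their ratio: 0.9347/0.7333 = 1.27.

1.27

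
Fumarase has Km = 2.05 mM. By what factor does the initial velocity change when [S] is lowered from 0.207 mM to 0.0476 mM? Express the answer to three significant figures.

Since Vmax cancels, v₂/v₁ = [S]₂(Km+[S]₁) / [S]₁(Km+[S]₂).
= 0.0476×(2.05+0.207) / (0.207×(2.05+0.0476)) = 0.1074/0.4342 = 0.247.

0.247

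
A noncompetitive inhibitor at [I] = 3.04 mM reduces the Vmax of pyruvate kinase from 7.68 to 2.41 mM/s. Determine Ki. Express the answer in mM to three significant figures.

Noncompetitive: Vmax,app = Vmax/α with α = 1 + [I]/Ki.
α = Vmax/Vmax,app = 7.68/2.41 = 3.187.
Since α = 1 + [I]/Ki, [I]/Ki = 3.187 − 1 = 2.187 and Ki = 3.04/2.187 = 1.39 mM.

1.39 mM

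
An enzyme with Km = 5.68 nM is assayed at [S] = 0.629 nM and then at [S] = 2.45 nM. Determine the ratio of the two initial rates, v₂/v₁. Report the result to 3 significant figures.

Since Vmax cancels, v₂/v₁ = [S]₂(Km+[S]₁) / [S]₁(Km+[S]₂).
= 2.45×(5.68+0.629) / (0.629×(5.68+2.45)) = 15.46/5.114 = 3.02.

3.02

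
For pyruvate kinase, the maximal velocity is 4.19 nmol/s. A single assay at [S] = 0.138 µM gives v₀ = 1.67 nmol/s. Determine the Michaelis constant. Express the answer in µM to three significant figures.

v/Vmax = 1.67/4.19 = 0.3986 = [S]/(Km+[S]).
So Km + [S] = [S]/0.3986 = 0.3462 µM, giving Km = 0.3462 − 0.138 = 0.208 µM.

0.208 µM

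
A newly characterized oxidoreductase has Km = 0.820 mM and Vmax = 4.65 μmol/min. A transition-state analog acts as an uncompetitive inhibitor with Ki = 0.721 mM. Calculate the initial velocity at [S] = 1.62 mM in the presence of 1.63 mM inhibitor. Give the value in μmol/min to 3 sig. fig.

1.23 μmol/min

With α = 1 + [I]/Ki = 1 + 1.63/0.721 = 3.261, the uncompetitive rate law is v = (Vmax/α)·[S] / (Km/α + [S]).
v = (4.65/3.261)×1.62 / (0.820/3.261 + 1.62) = 2.310/1.871 = 1.23 μmol/min.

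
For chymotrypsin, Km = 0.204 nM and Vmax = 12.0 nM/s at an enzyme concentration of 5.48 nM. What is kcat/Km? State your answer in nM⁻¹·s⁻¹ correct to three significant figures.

kcat = Vmax/[E]total = 12.0/5.48 = 2.19 s⁻¹.
kcat/Km = 2.19/0.204 = 10.7 nM⁻¹·s⁻¹.

10.7 nM⁻¹·s⁻¹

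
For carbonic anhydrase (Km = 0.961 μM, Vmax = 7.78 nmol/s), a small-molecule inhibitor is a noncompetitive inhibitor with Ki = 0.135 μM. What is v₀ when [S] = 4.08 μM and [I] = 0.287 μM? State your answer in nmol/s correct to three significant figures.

2.01 nmol/s

α = 1 + [I]/Ki = 1 + 0.287/0.135 = 3.126.
For a noncompetitive inhibitor, Vmax is reduced to Vmax/α while Km is unchanged: Km,app = 0.961 μM, Vmax,app = 2.49 nmol/s.
v = Vmax,app·[S]/(Km,app + [S]) = 2.49 × 4.08/(0.961 + 4.08) = 2.01 nmol/s.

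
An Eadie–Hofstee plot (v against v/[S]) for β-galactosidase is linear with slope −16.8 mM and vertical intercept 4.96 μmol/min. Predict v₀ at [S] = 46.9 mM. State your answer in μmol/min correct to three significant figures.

3.65 μmol/min

In the Eadie–Hofstee form v = Vmax − Km·(v/[S]), the slope is −Km and the intercept is Vmax, so Km = 16.8 mM and Vmax = 4.96 μmol/min.
v = 4.96 × 46.9/(16.8 + 46.9) = 3.65 μmol/min.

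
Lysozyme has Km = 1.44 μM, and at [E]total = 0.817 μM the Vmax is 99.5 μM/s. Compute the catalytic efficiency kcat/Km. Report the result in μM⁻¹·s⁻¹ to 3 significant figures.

kcat = Vmax/[E]total = 99.5/0.817 = 122 s⁻¹.
kcat/Km = 122/1.44 = 84.6 μM⁻¹·s⁻¹.

84.6 μM⁻¹·s⁻¹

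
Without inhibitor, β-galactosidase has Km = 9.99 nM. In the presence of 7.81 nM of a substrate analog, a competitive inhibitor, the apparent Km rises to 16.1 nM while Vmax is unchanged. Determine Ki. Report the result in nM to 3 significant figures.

Competitive: Km,app = α·Km with α = 1 + [I]/Ki.
α = Km,app/Km = 16.1/9.99 = 1.612.
Since α = 1 + [I]/Ki, [I]/Ki = 1.612 − 1 = 0.6116 and Ki = 7.81/0.6116 = 12.8 nM.

12.8 nM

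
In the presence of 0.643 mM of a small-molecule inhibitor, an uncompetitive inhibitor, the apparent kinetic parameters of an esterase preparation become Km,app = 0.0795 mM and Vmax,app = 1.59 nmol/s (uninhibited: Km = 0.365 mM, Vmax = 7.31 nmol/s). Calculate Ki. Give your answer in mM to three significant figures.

Uncompetitive: Vmax,app = Vmax/α (and Km,app = Km/α) with α = 1 + [I]/Ki.
α = Vmax/Vmax,app = 7.31/1.59 = 4.597.
Ki = [I]/(α − 1) = 0.643/3.597 = 0.179 mM.

0.179 mM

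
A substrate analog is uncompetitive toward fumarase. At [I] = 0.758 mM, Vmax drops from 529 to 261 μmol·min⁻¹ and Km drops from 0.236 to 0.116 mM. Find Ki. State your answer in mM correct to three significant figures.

0.738 mM

Uncompetitive: Vmax,app = Vmax/α (and Km,app = Km/α) with α = 1 + [I]/Ki.
α = Vmax/Vmax,app = 529/261 = 2.027.
Since α = 1 + [I]/Ki, [I]/Ki = 2.027 − 1 = 1.027 and Ki = 0.758/1.027 = 0.738 mM.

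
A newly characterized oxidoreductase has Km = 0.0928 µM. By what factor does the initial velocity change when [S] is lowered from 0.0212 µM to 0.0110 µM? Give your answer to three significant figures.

0.570

The fractional saturations are [S]/(Km+[S]) = 0.0212/0.1140 = 0.1860 and 0.0110/0.1038 = 0.1060.
v₂/v₁ is just their ratio: 0.1060/0.1860 = 0.570.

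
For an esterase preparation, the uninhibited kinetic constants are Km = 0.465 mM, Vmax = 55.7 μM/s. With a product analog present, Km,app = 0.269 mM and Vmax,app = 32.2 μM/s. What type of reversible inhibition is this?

Both Km and Vmax decrease by the same factor (~1.73-fold) — characteristic of uncompetitive inhibition.

uncompetitive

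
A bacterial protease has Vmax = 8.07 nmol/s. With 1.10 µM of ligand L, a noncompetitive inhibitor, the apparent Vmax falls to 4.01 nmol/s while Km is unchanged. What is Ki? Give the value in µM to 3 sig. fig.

1.09 µM

Noncompetitive: Vmax,app = Vmax/α with α = 1 + [I]/Ki.
α = Vmax/Vmax,app = 8.07/4.01 = 2.012.
Since α = 1 + [I]/Ki, [I]/Ki = 2.012 − 1 = 1.012 and Ki = 1.10/1.012 = 1.09 µM.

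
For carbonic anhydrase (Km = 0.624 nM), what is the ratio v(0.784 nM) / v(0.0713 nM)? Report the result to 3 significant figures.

Since Vmax cancels, v₂/v₁ = [S]₂(Km+[S]₁) / [S]₁(Km+[S]₂).
= 0.784×(0.624+0.0713) / (0.0713×(0.624+0.784)) = 0.5451/0.1004 = 5.43.

5.43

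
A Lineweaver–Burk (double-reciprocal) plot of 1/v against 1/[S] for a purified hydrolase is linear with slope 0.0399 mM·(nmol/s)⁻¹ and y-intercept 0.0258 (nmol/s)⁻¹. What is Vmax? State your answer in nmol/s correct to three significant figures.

The y-intercept of a Lineweaver–Burk plot equals 1/Vmax, so Vmax = 1/0.0258 = 38.8 nmol/s.

38.8 nmol/s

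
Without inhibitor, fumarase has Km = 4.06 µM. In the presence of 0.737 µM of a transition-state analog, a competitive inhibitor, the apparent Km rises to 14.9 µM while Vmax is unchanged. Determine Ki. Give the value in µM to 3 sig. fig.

Competitive: Km,app = α·Km with α = 1 + [I]/Ki.
α = Km,app/Km = 14.9/4.06 = 3.670.
Since α = 1 + [I]/Ki, [I]/Ki = 3.670 − 1 = 2.670 and Ki = 0.737/2.670 = 0.276 µM.

0.276 µM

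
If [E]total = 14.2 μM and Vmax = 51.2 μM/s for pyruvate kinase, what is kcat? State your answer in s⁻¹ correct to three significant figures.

kcat = Vmax/[E]total = 51.2 μM/s / 14.2 μM = 3.61 s⁻¹.

3.61 s⁻¹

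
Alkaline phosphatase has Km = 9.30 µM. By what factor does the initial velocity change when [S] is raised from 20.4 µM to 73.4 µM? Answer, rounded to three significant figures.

The fractional saturations are [S]/(Km+[S]) = 20.4/29.70 = 0.6869 and 73.4/82.70 = 0.8875.
v₂/v₁ is just their ratio: 0.8875/0.6869 = 1.29.

1.29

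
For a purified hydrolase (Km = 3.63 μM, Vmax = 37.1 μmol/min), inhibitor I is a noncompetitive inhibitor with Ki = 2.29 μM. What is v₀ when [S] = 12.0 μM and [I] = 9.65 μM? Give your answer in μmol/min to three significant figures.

5.46 μmol/min

With α = 1 + [I]/Ki = 1 + 9.65/2.29 = 5.214, the noncompetitive rate law is v = (Vmax/α)·[S] / (Km + [S]).
v = (37.1/5.214)×12.0 / (3.63 + 12.0) = 85.39/15.63 = 5.46 μmol/min.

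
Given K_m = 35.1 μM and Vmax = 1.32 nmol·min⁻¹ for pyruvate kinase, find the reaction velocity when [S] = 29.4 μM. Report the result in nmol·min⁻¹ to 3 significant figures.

0.602 nmol·min⁻¹

[S]/(Km+[S]) = 29.4/64.50 = 0.4558, the fractional saturation.
v = 0.4558 × Vmax = 0.4558 × 1.32 = 0.602 nmol·min⁻¹.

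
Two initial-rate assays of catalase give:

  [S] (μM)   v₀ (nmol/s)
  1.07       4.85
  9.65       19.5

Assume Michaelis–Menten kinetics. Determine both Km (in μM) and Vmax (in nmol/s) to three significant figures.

In reciprocal form, 1/v = (Km/Vmax)·(1/[S]) + 1/Vmax. The two points give (1/[S], 1/v) = (0.9346, 0.2062) and (0.1036, 0.05128).
Slope = (0.2062 − 0.05128)/(0.9346 − 0.1036) = 0.1864; intercept = 0.2062 − 0.1864×0.9346 = 0.03196.
Vmax = 1/intercept = 31.3 nmol/s; Km = slope × Vmax = 0.1864 × 31.3 = 5.83 μM.

Km = 5.83 μM; Vmax = 31.3 nmol/s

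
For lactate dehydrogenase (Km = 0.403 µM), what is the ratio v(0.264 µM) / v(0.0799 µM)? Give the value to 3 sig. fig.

Since Vmax cancels, v₂/v₁ = [S]₂(Km+[S]₁) / [S]₁(Km+[S]₂).
= 0.264×(0.403+0.0799) / (0.0799×(0.403+0.264)) = 0.1275/0.05329 = 2.39.

2.39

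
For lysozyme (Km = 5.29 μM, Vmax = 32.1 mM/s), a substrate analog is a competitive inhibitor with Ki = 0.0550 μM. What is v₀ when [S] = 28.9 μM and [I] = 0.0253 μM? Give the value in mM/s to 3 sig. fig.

25.3 mM/s

α = 1 + [I]/Ki = 1 + 0.0253/0.0550 = 1.460.
For a competitive inhibitor, Vmax is unchanged and the apparent Km becomes α·Km: Km,app = 7.72 μM, Vmax,app = 32.1 mM/s.
v = Vmax,app·[S]/(Km,app + [S]) = 32.1 × 28.9/(7.72 + 28.9) = 25.3 mM/s.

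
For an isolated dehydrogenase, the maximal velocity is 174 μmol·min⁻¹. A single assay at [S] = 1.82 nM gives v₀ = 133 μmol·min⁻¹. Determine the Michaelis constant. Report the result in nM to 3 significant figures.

From v = Vmax[S]/(Km+[S]), Km = [S](Vmax − v)/v.
Km = 1.82 × (174 − 133) / 133 = 74.62/133 = 0.561 nM.

0.561 nM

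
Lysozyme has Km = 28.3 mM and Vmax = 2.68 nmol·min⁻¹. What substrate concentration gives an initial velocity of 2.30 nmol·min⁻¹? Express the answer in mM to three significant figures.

171 mM

The required fractional saturation is v/Vmax = 2.30/2.68 = 0.8582.
Then [S]/(Km+[S]) = 0.8582 ⇒ [S] = 28.3 × 0.8582/(1 − 0.8582) = 171 mM.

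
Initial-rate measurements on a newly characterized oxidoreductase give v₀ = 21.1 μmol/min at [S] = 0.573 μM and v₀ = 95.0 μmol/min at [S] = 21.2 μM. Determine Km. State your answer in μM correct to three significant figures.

2.28 μM

From v = Vmax[S]/(Km+[S]), each point gives Vmax = v(Km+[S])/[S].
Equating: 21.1(Km+0.573)/0.573 = 95.0(Km+21.2)/21.2.
36.82·Km + 21.1 = 4.481·Km + 95.0, so (36.82 − 4.481)·Km = 95.0 − 21.1.
Km = 73.90/32.34 = 2.28 μM; then Vmax = 21.1(2.28+0.573)/0.573 = 105 μmol/min.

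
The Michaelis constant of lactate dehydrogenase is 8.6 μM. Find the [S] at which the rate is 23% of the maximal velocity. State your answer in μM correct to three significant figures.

v/Vmax = [S]/(Km+[S]) = 0.23, so [S] = Km·0.23/(1 − 0.23) = 8.6 × 0.2987.
[S] = 2.57 μM.

2.57 μM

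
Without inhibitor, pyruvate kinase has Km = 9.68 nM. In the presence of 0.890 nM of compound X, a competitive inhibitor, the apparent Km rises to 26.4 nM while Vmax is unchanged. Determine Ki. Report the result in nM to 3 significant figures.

0.515 nM

Competitive: Km,app = α·Km with α = 1 + [I]/Ki.
α = Km,app/Km = 26.4/9.68 = 2.727.
Ki = [I]/(α − 1) = 0.890/1.727 = 0.515 nM.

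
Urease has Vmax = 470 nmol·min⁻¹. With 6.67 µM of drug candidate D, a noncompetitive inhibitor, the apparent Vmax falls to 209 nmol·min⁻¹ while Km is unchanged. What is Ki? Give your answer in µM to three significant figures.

5.34 µM

Noncompetitive: Vmax,app = Vmax/α with α = 1 + [I]/Ki.
α = Vmax/Vmax,app = 470/209 = 2.249.
Ki = [I]/(α − 1) = 6.67/1.249 = 5.34 µM.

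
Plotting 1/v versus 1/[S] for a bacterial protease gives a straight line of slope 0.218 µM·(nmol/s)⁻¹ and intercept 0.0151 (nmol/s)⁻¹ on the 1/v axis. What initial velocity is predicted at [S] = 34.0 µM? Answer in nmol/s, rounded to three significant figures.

46.5 nmol/s

The y-intercept is 1/Vmax, so Vmax = 1/0.0151 = 66.2 nmol/s.
The slope is Km/Vmax, so Km = 0.218 × 66.2 = 14.4 µM.
Then v = 66.2 × 34.0/(14.4 + 34.0) = 46.5 nmol/s.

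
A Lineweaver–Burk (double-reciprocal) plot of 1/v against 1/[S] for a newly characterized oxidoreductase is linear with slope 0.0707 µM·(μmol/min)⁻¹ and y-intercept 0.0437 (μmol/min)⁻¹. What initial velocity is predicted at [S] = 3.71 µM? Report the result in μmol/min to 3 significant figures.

The y-intercept is 1/Vmax, so Vmax = 1/0.0437 = 22.9 μmol/min.
The slope is Km/Vmax, so Km = 0.0707 × 22.9 = 1.62 µM.
Then v = 22.9 × 3.71/(1.62 + 3.71) = 15.9 μmol/min.

15.9 μmol/min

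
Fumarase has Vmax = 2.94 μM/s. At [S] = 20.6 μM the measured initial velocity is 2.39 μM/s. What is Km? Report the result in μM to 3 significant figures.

From v = Vmax[S]/(Km+[S]), Km = [S](Vmax − v)/v.
Km = 20.6 × (2.94 − 2.39) / 2.39 = 11.33/2.39 = 4.74 μM.

4.74 μM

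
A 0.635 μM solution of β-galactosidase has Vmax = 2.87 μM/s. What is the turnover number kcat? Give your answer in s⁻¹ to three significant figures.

4.52 s⁻¹

kcat = Vmax/[E]total = 2.87 μM/s / 0.635 μM = 4.52 s⁻¹.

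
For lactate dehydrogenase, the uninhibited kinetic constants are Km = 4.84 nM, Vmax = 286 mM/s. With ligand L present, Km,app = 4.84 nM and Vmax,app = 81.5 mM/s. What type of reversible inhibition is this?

Vmax decreases (286 → 81.5 mM/s) while Km is unchanged — pure noncompetitive inhibition.

noncompetitive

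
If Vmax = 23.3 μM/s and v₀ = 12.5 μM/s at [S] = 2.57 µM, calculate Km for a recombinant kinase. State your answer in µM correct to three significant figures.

From v = Vmax[S]/(Km+[S]), Km = [S](Vmax − v)/v.
Km = 2.57 × (23.3 − 12.5) / 12.5 = 27.76/12.5 = 2.22 µM.

2.22 µM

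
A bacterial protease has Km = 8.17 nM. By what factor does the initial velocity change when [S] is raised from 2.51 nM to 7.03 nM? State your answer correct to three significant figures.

1.97

The fractional saturations are [S]/(Km+[S]) = 2.51/10.68 = 0.2350 and 7.03/15.20 = 0.4625.
v₂/v₁ is just their ratio: 0.4625/0.2350 = 1.97.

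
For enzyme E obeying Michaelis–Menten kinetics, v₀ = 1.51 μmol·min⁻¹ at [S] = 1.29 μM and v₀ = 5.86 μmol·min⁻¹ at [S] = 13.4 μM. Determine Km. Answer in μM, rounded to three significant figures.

5.93 μM

From v = Vmax[S]/(Km+[S]), each point gives Vmax = v(Km+[S])/[S].
Equating: 1.51(Km+1.29)/1.29 = 5.86(Km+13.4)/13.4.
1.171·Km + 1.51 = 0.4373·Km + 5.86, so (1.171 − 0.4373)·Km = 5.86 − 1.51.
Km = 4.350/0.7332 = 5.93 μM; then Vmax = 1.51(5.93+1.29)/1.29 = 8.45 μmol·min⁻¹.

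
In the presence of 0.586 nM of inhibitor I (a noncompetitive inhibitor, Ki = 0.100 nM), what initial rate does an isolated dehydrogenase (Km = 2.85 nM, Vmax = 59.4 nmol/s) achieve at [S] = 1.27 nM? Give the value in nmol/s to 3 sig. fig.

With α = 1 + [I]/Ki = 1 + 0.586/0.100 = 6.860, the noncompetitive rate law is v = (Vmax/α)·[S] / (Km + [S]).
v = (59.4/6.860)×1.27 / (2.85 + 1.27) = 11.00/4.120 = 2.67 nmol/s.

2.67 nmol/s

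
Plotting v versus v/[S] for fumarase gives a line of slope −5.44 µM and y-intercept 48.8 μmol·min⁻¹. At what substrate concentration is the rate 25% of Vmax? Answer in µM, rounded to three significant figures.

1.81 µM

The Eadie–Hofstee slope gives Km = 5.44 µM (slope = −Km).
v/Vmax = [S]/(Km+[S]) = 0.25 ⇒ [S] = Km·0.25/(1−0.25) = 5.44 × 0.3333 = 1.81 µM.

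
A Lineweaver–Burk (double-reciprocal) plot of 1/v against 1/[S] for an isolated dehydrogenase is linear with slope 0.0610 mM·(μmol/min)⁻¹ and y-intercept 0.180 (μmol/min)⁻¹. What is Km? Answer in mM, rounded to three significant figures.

0.339 mM

y-intercept = 1/Vmax ⇒ Vmax = 5.56 μmol/min; slope = Km/Vmax ⇒ Km = slope × Vmax.
Km = 0.0610 × 5.56 = 0.339 mM.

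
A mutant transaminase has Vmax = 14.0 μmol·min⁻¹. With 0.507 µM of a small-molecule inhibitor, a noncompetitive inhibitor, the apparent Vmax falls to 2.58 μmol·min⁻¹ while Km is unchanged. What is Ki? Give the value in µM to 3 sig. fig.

0.115 µM

Noncompetitive: Vmax,app = Vmax/α with α = 1 + [I]/Ki.
α = Vmax/Vmax,app = 14.0/2.58 = 5.426.
Ki = [I]/(α − 1) = 0.507/4.426 = 0.115 µM.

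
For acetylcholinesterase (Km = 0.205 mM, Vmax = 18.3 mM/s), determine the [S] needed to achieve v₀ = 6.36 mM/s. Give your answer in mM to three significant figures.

0.109 mM

The required fractional saturation is v/Vmax = 6.36/18.3 = 0.3475.
Then [S]/(Km+[S]) = 0.3475 ⇒ [S] = 0.205 × 0.3475/(1 − 0.3475) = 0.109 mM.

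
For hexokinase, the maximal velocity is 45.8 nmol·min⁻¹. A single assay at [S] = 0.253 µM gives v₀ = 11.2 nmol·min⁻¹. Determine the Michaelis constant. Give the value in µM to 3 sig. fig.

v/Vmax = 11.2/45.8 = 0.2445 = [S]/(Km+[S]).
So Km + [S] = [S]/0.2445 = 1.035 µM, giving Km = 1.035 − 0.253 = 0.782 µM.

0.782 µM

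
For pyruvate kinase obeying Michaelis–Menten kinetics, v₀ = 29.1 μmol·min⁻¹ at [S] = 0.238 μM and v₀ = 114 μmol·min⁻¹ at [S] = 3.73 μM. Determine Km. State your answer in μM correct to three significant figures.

0.926 μM

In reciprocal form, 1/v = (Km/Vmax)·(1/[S]) + 1/Vmax. The two points give (1/[S], 1/v) = (4.202, 0.03436) and (0.2681, 0.008772).
Slope = (0.03436 − 0.008772)/(4.202 − 0.2681) = 0.006506; intercept = 0.03436 − 0.006506×4.202 = 0.007028.
Vmax = 1/intercept = 142 μmol·min⁻¹; Km = slope × Vmax = 0.006506 × 142 = 0.926 μM.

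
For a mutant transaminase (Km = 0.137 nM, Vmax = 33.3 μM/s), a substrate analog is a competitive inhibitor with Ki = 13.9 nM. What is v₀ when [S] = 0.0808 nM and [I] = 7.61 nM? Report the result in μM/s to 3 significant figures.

With α = 1 + [I]/Ki = 1 + 7.61/13.9 = 1.547, the competitive rate law is v = Vmax[S] / (αKm + [S]).
v = 33.3×0.0808 / (1.547×0.137 + 0.0808) = 2.691/0.2928 = 9.19 μM/s.

9.19 μM/s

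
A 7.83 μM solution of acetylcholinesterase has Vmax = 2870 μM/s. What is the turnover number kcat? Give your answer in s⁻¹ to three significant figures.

kcat = Vmax/[E]total = 2870 μM/s / 7.83 μM = 367 s⁻¹.

367 s⁻¹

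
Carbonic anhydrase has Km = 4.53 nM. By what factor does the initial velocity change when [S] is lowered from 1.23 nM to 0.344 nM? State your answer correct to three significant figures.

The fractional saturations are [S]/(Km+[S]) = 1.23/5.760 = 0.2135 and 0.344/4.874 = 0.07058.
v₂/v₁ is just their ratio: 0.07058/0.2135 = 0.331.

0.331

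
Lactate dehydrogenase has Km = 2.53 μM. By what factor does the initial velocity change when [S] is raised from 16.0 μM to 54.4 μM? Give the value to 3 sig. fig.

1.11

Since Vmax cancels, v₂/v₁ = [S]₂(Km+[S]₁) / [S]₁(Km+[S]₂).
= 54.4×(2.53+16.0) / (16.0×(2.53+54.4)) = 1008/910.9 = 1.11.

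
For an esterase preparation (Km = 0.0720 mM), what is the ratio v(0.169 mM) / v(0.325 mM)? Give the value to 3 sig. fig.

The fractional saturations are [S]/(Km+[S]) = 0.325/0.3970 = 0.8186 and 0.169/0.2410 = 0.7012.
v₂/v₁ is just their ratio: 0.7012/0.8186 = 0.857.

0.857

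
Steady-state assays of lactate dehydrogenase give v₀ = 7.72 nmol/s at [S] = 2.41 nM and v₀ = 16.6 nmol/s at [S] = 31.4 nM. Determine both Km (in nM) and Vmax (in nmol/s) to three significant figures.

From v = Vmax[S]/(Km+[S]), each point gives Vmax = v(Km+[S])/[S].
Equating: 7.72(Km+2.41)/2.41 = 16.6(Km+31.4)/31.4.
3.203·Km + 7.72 = 0.5287·Km + 16.6, so (3.203 − 0.5287)·Km = 16.6 − 7.72.
Km = 8.880/2.675 = 3.32 nM; then Vmax = 7.72(3.32+2.41)/2.41 = 18.4 nmol/s.

Km = 3.32 nM; Vmax = 18.4 nmol/s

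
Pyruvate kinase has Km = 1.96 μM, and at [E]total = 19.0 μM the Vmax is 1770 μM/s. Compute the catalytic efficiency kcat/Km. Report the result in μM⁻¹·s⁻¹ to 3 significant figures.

kcat = Vmax/[E]total = 1770/19.0 = 93.2 s⁻¹.
kcat/Km = 93.2/1.96 = 47.5 μM⁻¹·s⁻¹.

47.5 μM⁻¹·s⁻¹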